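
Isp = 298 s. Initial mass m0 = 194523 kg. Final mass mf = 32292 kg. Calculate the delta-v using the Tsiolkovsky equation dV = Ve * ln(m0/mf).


Ve = 298 * 9.81 = 2923.38 m/s
dV = 2923.38 * ln(194523/32292) = 5250 m/s

5250 m/s


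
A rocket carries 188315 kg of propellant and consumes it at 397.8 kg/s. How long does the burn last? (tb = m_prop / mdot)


tb = 188315 / 397.8 = 473.4 s

473.4 s


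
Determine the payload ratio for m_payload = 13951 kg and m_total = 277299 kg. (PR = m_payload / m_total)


PR = 13951 / 277299 = 0.0503

0.0503


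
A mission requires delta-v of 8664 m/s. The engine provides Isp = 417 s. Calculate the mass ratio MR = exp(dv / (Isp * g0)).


Ve = 417 * 9.81 = 4090.77 m/s
MR = exp(8664 / 4090.77) = 8.314

8.314


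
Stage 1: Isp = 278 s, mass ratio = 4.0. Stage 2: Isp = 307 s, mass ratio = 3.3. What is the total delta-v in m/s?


dV1 = 278 * 9.81 * ln(4.0) = 3780.7 m/s
dV2 = 307 * 9.81 * ln(3.3) = 3595.7 m/s
Total dV = 3780.7 + 3595.7 = 7376.4 m/s ~ 7376 m/s

7376 m/s


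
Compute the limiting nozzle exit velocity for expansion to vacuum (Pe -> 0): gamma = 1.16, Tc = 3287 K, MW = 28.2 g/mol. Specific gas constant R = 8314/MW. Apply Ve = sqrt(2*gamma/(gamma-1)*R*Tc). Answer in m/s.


R = 8314 / 28.2 = 294.82 J/(kg.K)
Ve = sqrt(2 * 1.16 / (1.16 - 1) * 294.82 * 3287) = 3749 m/s

3749 m/s


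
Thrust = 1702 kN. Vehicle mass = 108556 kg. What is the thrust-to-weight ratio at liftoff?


TWR = 1702000 / (108556 * 9.81) = 1.6

1.6


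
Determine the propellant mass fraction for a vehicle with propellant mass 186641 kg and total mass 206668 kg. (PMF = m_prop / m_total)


PMF = 186641 / 206668 = 0.903

0.903


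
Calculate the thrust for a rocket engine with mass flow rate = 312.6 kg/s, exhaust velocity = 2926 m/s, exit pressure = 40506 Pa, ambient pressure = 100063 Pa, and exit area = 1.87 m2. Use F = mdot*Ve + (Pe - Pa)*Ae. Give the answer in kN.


F = 312.6 * 2926 + (40506 - 100063) * 1.87 = 803296.0 N = 803.3 kN

803.3 kN


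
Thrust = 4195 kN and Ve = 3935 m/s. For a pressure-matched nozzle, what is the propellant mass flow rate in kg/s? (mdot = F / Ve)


mdot = F / Ve = 4195000 / 3935 = 1066.1 kg/s

1066.1 kg/s


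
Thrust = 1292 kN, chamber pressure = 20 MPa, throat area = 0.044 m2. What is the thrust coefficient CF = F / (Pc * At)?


CF = 1292000 / (20e6 * 0.044) = 1.47

1.47


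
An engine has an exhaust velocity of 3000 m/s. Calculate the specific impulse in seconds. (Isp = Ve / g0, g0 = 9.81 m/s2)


Isp = Ve / g0 = 3000 / 9.81 = 305.8 s

305.8 s


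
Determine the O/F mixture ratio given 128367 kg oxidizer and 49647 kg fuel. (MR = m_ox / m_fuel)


MR = 128367 / 49647 = 2.59

2.59


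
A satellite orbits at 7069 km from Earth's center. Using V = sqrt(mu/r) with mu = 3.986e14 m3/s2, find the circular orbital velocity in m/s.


V = sqrt(3.986e14 / 7069000) = 7509 m/s

7509 m/s


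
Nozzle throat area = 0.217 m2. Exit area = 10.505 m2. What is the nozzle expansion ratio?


AR = 10.505 / 0.217 = 48.4

48.4


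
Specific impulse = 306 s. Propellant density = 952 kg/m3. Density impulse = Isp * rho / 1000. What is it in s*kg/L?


rho*Isp = 306 * 952 / 1000 = 291 s*kg/L

291 s*kg/L


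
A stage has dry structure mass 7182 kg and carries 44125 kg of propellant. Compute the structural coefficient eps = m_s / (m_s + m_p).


eps = 7182 / (7182 + 44125) = 0.14

0.14


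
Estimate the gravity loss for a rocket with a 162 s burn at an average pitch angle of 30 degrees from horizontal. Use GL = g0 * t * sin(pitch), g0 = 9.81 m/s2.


GL = 9.81 * 162 * sin(30 deg) = 795 m/s

795 m/s


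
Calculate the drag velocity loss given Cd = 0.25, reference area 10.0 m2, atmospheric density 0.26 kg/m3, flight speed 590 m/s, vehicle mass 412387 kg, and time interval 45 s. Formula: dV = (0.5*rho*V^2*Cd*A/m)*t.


D = 0.5 * 0.26 * 590^2 * 0.25 * 10.0 = 113132.5 N
a = 113132.5 / 412387 = 0.2743 m/s2
dV = 0.2743 * 45 = 12.3 m/s

12.3 m/s


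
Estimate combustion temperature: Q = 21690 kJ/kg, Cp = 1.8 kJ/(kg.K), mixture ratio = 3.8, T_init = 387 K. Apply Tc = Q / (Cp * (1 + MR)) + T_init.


Tc = 21690 / (1.8 * (1 + 3.8)) + 387 = 2897 K

2897 K


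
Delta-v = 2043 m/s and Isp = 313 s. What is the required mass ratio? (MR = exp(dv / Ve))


Ve = 313 * 9.81 = 3070.53 m/s
MR = exp(2043 / 3070.53) = 1.945

1.945


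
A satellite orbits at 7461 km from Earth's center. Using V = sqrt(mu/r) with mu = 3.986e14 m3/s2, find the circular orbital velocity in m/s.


V = sqrt(3.986e14 / 7461000) = 7309 m/s

7309 m/s


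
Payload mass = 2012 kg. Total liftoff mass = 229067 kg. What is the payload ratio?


PR = 2012 / 229067 = 0.0088

0.0088


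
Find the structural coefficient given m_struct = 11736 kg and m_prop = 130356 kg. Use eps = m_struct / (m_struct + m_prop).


eps = 11736 / (11736 + 130356) = 0.0826

0.0826


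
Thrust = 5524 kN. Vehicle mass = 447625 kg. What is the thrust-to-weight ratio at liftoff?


TWR = 5524000 / (447625 * 9.81) = 1.26

1.26


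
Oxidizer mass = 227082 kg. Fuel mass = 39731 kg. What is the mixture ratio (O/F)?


MR = 227082 / 39731 = 5.72

5.72


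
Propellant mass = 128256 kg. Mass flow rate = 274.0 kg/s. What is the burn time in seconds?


tb = 128256 / 274.0 = 468.1 s

468.1 s


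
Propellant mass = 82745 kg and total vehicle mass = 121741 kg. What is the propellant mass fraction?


PMF = 82745 / 121741 = 0.68

0.68


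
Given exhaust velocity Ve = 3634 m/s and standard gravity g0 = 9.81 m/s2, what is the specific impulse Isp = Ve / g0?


Isp = Ve / g0 = 3634 / 9.81 = 370.4 s

370.4 s


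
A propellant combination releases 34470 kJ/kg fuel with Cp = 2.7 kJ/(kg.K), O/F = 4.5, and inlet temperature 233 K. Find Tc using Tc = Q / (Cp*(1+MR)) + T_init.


Tc = 34470 / (2.7 * (1 + 4.5)) + 233 = 2554 K

2554 K


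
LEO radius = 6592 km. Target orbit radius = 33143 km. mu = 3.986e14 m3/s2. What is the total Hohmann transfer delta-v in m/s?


V1 = sqrt(mu/r1) = 7776.07 m/s
dV1 = V1*(sqrt(2*r2/(r1+r2)) - 1) = 2267.41 m/s
V2 = sqrt(mu/r2) = 3467.95 m/s
dV2 = V2*(1 - sqrt(2*r1/(r1+r2))) = 1470.34 m/s
Total dV = 3738 m/s

3738 m/s


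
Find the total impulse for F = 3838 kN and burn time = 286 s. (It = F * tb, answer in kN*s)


It = 3838 * 286 = 1097668 kN*s

1097668 kN*s


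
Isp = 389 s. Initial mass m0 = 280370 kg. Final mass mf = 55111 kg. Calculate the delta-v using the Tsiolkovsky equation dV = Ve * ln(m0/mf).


Ve = 389 * 9.81 = 3816.09 m/s
dV = 3816.09 * ln(280370/55111) = 6208 m/s

6208 m/s


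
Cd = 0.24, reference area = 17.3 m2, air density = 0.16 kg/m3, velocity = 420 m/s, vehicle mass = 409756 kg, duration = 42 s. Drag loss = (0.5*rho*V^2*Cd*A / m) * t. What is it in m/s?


D = 0.5 * 0.16 * 420^2 * 0.24 * 17.3 = 58593.02 N
a = 58593.02 / 409756 = 0.143 m/s2
dV = 0.143 * 42 = 6.0 m/s

6.0 m/s


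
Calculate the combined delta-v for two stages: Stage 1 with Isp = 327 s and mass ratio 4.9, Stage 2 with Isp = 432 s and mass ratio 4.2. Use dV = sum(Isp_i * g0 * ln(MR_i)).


dV1 = 327 * 9.81 * ln(4.9) = 5098.1 m/s
dV2 = 432 * 9.81 * ln(4.2) = 6081.8 m/s
Total dV = 5098.1 + 6081.8 = 11179.9 m/s ~ 11180 m/s

11180 m/s


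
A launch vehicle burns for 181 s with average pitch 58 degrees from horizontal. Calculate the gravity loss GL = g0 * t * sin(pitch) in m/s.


GL = 9.81 * 181 * sin(58 deg) = 1506 m/s

1506 m/s


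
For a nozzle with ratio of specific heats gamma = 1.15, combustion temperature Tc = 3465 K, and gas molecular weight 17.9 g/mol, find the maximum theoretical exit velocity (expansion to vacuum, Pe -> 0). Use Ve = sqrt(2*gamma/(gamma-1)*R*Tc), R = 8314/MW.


R = 8314 / 17.9 = 464.47 J/(kg.K)
Ve = sqrt(2 * 1.15 / (1.15 - 1) * 464.47 * 3465) = 4968 m/s

4968 m/s


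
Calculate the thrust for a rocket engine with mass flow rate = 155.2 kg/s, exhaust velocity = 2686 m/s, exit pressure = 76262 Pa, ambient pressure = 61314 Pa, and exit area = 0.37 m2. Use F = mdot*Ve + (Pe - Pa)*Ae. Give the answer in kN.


F = 155.2 * 2686 + (76262 - 61314) * 0.37 = 422398.0 N = 422.4 kN

422.4 kN


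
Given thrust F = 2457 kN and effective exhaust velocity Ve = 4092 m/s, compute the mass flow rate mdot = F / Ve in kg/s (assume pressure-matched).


mdot = F / Ve = 2457000 / 4092 = 600.4 kg/s

600.4 kg/s


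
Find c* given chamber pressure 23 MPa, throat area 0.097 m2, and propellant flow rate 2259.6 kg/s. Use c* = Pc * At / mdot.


c* = 23e6 * 0.097 / 2259.6 = 987 m/s

987 m/s


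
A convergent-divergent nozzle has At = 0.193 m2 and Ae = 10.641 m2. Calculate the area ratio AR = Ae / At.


AR = 10.641 / 0.193 = 55.1

55.1


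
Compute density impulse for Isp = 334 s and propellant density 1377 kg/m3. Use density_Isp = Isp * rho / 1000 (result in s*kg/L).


rho*Isp = 334 * 1377 / 1000 = 460 s*kg/L

460 s*kg/L


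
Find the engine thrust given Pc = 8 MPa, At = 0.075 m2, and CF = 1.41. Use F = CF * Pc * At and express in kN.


F = 1.41 * 8e6 * 0.075 = 846000.0 N = 846.0 kN

846.0 kN


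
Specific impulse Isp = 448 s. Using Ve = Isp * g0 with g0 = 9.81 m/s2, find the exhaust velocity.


Ve = Isp * g0 = 448 * 9.81 = 4394.9 m/s

4394.9 m/s


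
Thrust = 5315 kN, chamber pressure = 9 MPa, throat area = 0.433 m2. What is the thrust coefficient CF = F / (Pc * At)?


CF = 5315000 / (9e6 * 0.433) = 1.36

1.36


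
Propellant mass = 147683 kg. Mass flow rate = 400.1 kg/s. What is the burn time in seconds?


tb = 147683 / 400.1 = 369.1 s

369.1 s


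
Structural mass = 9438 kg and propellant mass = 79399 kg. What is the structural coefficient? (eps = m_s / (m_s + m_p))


eps = 9438 / (9438 + 79399) = 0.1062

0.1062


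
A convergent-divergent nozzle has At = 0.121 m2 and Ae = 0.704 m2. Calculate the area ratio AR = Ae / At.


AR = 0.704 / 0.121 = 5.8

5.8


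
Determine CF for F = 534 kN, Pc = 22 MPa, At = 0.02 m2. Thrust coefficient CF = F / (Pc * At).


CF = 534000 / (22e6 * 0.02) = 1.21

1.21


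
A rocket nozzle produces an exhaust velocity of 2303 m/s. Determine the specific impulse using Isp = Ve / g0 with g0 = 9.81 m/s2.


Isp = Ve / g0 = 2303 / 9.81 = 234.8 s

234.8 s


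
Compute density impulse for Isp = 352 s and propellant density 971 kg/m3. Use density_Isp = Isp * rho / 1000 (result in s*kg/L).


rho*Isp = 352 * 971 / 1000 = 342 s*kg/L

342 s*kg/L


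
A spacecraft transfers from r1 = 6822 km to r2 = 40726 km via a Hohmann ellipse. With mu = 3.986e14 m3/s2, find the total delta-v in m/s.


V1 = sqrt(mu/r1) = 7643.86 m/s
dV1 = V1*(sqrt(2*r2/(r1+r2)) - 1) = 2360.69 m/s
V2 = sqrt(mu/r2) = 3128.48 m/s
dV2 = V2*(1 - sqrt(2*r1/(r1+r2))) = 1452.62 m/s
Total dV = 3813 m/s

3813 m/s


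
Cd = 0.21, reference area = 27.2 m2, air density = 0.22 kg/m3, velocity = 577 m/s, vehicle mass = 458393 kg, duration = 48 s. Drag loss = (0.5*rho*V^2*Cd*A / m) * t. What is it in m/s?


D = 0.5 * 0.22 * 577^2 * 0.21 * 27.2 = 209185.95 N
a = 209185.95 / 458393 = 0.4563 m/s2
dV = 0.4563 * 48 = 21.9 m/s

21.9 m/s


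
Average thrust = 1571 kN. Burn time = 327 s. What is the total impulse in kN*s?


It = 1571 * 327 = 513717 kN*s

513717 kN*s


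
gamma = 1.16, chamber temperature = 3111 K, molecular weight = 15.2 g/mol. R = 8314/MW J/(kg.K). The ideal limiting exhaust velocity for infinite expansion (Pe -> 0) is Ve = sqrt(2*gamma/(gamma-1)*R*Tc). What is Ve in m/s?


R = 8314 / 15.2 = 546.97 J/(kg.K)
Ve = sqrt(2 * 1.16 / (1.16 - 1) * 546.97 * 3111) = 4967 m/s

4967 m/s


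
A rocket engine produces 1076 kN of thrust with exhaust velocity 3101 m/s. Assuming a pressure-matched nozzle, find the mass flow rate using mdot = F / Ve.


mdot = F / Ve = 1076000 / 3101 = 347.0 kg/s

347.0 kg/s


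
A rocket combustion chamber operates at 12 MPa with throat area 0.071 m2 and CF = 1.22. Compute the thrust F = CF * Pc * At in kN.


F = 1.22 * 12e6 * 0.071 = 1.0394e+06 N = 1039.4 kN

1039.4 kN


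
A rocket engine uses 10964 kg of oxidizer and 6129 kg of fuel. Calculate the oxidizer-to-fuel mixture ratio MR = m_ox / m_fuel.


MR = 10964 / 6129 = 1.79

1.79


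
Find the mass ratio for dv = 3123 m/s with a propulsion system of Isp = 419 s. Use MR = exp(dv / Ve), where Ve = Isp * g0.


Ve = 419 * 9.81 = 4110.39 m/s
MR = exp(3123 / 4110.39) = 2.138

2.138


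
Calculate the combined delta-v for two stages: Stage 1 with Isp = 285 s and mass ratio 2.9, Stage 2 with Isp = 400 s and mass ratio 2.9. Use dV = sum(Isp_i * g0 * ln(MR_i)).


dV1 = 285 * 9.81 * ln(2.9) = 2976.8 m/s
dV2 = 400 * 9.81 * ln(2.9) = 4177.9 m/s
Total dV = 2976.8 + 4177.9 = 7154.7 m/s ~ 7155 m/s

7155 m/s


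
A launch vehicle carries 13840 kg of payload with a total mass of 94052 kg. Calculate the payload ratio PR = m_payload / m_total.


PR = 13840 / 94052 = 0.1472

0.1472


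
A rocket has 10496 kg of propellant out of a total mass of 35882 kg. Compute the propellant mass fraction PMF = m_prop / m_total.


PMF = 10496 / 35882 = 0.293

0.293


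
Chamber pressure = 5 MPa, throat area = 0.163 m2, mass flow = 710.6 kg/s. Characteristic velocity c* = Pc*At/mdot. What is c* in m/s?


c* = 5e6 * 0.163 / 710.6 = 1147 m/s

1147 m/s


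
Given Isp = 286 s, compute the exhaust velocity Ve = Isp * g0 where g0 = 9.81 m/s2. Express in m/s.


Ve = Isp * g0 = 286 * 9.81 = 2805.7 m/s

2805.7 m/s


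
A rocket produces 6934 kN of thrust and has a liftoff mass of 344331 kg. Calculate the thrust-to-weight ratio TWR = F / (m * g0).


TWR = 6934000 / (344331 * 9.81) = 2.05

2.05


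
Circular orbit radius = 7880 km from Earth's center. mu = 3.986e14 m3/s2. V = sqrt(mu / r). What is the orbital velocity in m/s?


V = sqrt(3.986e14 / 7880000) = 7112 m/s

7112 m/s


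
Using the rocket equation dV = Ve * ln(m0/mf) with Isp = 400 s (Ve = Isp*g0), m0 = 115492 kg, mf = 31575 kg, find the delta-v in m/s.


Ve = 400 * 9.81 = 3924.0 m/s
dV = 3924.0 * ln(115492/31575) = 5089 m/s

5089 m/s


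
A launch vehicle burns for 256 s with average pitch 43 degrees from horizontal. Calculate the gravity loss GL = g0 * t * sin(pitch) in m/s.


GL = 9.81 * 256 * sin(43 deg) = 1713 m/s

1713 m/s


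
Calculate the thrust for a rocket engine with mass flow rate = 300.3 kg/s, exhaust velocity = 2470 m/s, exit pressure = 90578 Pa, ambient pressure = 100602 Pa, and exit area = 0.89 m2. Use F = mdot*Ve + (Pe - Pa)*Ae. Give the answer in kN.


F = 300.3 * 2470 + (90578 - 100602) * 0.89 = 732820.0 N = 732.8 kN

732.8 kN


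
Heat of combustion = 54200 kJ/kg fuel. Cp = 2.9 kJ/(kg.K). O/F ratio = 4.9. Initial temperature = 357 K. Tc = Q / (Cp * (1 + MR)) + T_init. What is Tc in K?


Tc = 54200 / (2.9 * (1 + 4.9)) + 357 = 3525 K

3525 K


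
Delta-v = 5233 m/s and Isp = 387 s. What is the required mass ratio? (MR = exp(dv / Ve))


Ve = 387 * 9.81 = 3796.47 m/s
MR = exp(5233 / 3796.47) = 3.968

3.968


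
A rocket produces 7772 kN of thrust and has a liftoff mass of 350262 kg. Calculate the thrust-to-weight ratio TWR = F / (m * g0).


TWR = 7772000 / (350262 * 9.81) = 2.26

2.26


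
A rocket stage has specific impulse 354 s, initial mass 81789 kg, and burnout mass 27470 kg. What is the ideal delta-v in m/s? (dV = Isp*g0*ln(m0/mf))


Ve = 354 * 9.81 = 3472.74 m/s
dV = 3472.74 * ln(81789/27470) = 3789 m/s

3789 m/s


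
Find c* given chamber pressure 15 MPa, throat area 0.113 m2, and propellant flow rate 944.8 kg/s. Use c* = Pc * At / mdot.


c* = 15e6 * 0.113 / 944.8 = 1794 m/s

1794 m/s


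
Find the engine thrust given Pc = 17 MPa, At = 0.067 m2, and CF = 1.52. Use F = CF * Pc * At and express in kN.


F = 1.52 * 17e6 * 0.067 = 1.7313e+06 N = 1731.3 kN

1731.3 kN


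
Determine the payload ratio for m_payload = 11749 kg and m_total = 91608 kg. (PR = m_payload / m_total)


PR = 11749 / 91608 = 0.1283

0.1283


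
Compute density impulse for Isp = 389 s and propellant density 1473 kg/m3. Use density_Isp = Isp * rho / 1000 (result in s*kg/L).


rho*Isp = 389 * 1473 / 1000 = 573 s*kg/L

573 s*kg/L


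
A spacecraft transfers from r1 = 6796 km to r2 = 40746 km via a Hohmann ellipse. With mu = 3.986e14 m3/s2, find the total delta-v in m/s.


V1 = sqrt(mu/r1) = 7658.47 m/s
dV1 = V1*(sqrt(2*r2/(r1+r2)) - 1) = 2368.29 m/s
V2 = sqrt(mu/r2) = 3127.71 m/s
dV2 = V2*(1 - sqrt(2*r1/(r1+r2))) = 1455.35 m/s
Total dV = 3824 m/s

3824 m/s


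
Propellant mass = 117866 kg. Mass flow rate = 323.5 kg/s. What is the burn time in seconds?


tb = 117866 / 323.5 = 364.3 s

364.3 s


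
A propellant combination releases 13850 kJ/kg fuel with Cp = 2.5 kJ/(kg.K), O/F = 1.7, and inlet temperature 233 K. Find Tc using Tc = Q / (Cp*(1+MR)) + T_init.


Tc = 13850 / (2.5 * (1 + 1.7)) + 233 = 2285 K

2285 K


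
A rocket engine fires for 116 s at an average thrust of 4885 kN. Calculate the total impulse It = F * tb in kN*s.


It = 4885 * 116 = 566660 kN*s

566660 kN*s


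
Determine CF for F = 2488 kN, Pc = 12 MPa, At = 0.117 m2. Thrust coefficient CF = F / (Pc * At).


CF = 2488000 / (12e6 * 0.117) = 1.77

1.77


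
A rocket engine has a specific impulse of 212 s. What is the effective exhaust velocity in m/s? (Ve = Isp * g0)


Ve = Isp * g0 = 212 * 9.81 = 2079.7 m/s

2079.7 m/s


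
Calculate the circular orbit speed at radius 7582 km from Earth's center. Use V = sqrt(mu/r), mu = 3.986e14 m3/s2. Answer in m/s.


V = sqrt(3.986e14 / 7582000) = 7251 m/s

7251 m/s


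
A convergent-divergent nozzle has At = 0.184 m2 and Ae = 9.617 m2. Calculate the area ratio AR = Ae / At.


AR = 9.617 / 0.184 = 52.3

52.3


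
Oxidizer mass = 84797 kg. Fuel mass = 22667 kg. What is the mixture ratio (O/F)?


MR = 84797 / 22667 = 3.74

3.74


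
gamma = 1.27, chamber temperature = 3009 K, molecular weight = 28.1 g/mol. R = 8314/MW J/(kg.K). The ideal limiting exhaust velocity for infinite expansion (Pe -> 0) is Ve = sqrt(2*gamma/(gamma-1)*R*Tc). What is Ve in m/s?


R = 8314 / 28.1 = 295.87 J/(kg.K)
Ve = sqrt(2 * 1.27 / (1.27 - 1) * 295.87 * 3009) = 2894 m/s

2894 m/s


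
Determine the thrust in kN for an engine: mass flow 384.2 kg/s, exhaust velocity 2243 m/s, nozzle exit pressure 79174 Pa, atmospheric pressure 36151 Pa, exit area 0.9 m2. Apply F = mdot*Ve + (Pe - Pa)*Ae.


F = 384.2 * 2243 + (79174 - 36151) * 0.9 = 900481.0 N = 900.5 kN

900.5 kN


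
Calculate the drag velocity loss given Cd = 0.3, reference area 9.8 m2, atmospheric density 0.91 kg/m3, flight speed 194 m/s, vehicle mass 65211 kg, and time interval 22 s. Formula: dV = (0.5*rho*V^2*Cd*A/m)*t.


D = 0.5 * 0.91 * 194^2 * 0.3 * 9.8 = 50345.68 N
a = 50345.68 / 65211 = 0.772 m/s2
dV = 0.772 * 22 = 17.0 m/s

17.0 m/s


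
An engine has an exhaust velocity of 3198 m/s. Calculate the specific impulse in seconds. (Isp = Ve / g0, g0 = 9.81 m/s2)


Isp = Ve / g0 = 3198 / 9.81 = 326.0 s

326.0 s


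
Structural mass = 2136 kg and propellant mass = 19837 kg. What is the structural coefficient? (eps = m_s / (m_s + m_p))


eps = 2136 / (2136 + 19837) = 0.0972

0.0972


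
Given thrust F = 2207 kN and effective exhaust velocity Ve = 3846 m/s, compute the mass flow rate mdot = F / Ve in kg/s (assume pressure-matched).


mdot = F / Ve = 2207000 / 3846 = 573.8 kg/s

573.8 kg/s


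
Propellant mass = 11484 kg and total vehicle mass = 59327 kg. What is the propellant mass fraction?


PMF = 11484 / 59327 = 0.194

0.194


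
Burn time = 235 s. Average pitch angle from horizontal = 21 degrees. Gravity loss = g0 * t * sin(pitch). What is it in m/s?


GL = 9.81 * 235 * sin(21 deg) = 826 m/s

826 m/s


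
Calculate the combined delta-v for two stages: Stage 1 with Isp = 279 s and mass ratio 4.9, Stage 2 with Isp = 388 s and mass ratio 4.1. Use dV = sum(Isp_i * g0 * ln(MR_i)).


dV1 = 279 * 9.81 * ln(4.9) = 4349.7 m/s
dV2 = 388 * 9.81 * ln(4.1) = 5370.6 m/s
Total dV = 4349.7 + 5370.6 = 9720.3 m/s ~ 9720 m/s

9720 m/s


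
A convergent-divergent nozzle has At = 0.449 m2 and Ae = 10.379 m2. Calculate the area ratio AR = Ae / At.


AR = 10.379 / 0.449 = 23.1

23.1


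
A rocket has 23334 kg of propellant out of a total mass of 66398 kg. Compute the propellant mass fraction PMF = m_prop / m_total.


PMF = 23334 / 66398 = 0.351

0.351


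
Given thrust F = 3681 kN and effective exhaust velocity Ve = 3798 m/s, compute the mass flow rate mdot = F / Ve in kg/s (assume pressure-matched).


mdot = F / Ve = 3681000 / 3798 = 969.2 kg/s

969.2 kg/s


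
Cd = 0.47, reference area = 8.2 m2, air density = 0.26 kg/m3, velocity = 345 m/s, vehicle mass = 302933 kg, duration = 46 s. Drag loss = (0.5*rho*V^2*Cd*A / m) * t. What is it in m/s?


D = 0.5 * 0.26 * 345^2 * 0.47 * 8.2 = 59633.91 N
a = 59633.91 / 302933 = 0.1969 m/s2
dV = 0.1969 * 46 = 9.1 m/s

9.1 m/s


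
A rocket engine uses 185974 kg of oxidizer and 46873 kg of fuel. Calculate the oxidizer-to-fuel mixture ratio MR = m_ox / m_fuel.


MR = 185974 / 46873 = 3.97

3.97


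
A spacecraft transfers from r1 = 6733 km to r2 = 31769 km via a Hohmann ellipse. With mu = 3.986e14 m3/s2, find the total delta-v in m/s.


V1 = sqrt(mu/r1) = 7694.22 m/s
dV1 = V1*(sqrt(2*r2/(r1+r2)) - 1) = 2189.94 m/s
V2 = sqrt(mu/r2) = 3542.15 m/s
dV2 = V2*(1 - sqrt(2*r1/(r1+r2))) = 1447.34 m/s
Total dV = 3637 m/s

3637 m/s


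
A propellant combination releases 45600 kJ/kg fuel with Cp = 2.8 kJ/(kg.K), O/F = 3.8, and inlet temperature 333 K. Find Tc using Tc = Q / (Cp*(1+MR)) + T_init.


Tc = 45600 / (2.8 * (1 + 3.8)) + 333 = 3726 K

3726 K


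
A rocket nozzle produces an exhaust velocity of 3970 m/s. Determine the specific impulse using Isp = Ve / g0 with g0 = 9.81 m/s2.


Isp = Ve / g0 = 3970 / 9.81 = 404.7 s

404.7 s


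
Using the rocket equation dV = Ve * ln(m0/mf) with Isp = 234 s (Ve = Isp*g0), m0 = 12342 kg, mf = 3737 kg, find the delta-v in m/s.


Ve = 234 * 9.81 = 2295.54 m/s
dV = 2295.54 * ln(12342/3737) = 2743 m/s

2743 m/s


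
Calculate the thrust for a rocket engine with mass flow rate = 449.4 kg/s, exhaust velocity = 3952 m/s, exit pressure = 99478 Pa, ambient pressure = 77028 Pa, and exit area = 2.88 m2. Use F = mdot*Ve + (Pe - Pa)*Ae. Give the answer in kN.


F = 449.4 * 3952 + (99478 - 77028) * 2.88 = 1.8407e+06 N = 1840.7 kN

1840.7 kN


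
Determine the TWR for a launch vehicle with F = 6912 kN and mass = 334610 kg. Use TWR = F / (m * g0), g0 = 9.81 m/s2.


TWR = 6912000 / (334610 * 9.81) = 2.11

2.11


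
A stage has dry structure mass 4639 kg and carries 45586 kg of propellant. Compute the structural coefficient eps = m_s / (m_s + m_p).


eps = 4639 / (4639 + 45586) = 0.0924

0.0924


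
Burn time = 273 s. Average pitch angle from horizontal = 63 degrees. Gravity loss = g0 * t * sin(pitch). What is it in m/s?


GL = 9.81 * 273 * sin(63 deg) = 2386 m/s

2386 m/s


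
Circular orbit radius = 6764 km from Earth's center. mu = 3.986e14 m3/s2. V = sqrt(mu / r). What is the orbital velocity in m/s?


V = sqrt(3.986e14 / 6764000) = 7677 m/s

7677 m/s


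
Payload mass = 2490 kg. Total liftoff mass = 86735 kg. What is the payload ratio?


PR = 2490 / 86735 = 0.0287

0.0287


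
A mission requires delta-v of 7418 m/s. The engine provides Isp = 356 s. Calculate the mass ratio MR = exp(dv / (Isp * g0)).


Ve = 356 * 9.81 = 3492.36 m/s
MR = exp(7418 / 3492.36) = 8.365

8.365


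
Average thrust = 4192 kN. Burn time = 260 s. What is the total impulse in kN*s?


It = 4192 * 260 = 1089920 kN*s

1089920 kN*s


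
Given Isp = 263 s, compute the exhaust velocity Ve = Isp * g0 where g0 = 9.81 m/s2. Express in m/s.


Ve = Isp * g0 = 263 * 9.81 = 2580.0 m/s

2580.0 m/s


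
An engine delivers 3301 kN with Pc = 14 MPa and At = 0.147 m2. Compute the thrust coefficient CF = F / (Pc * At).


CF = 3301000 / (14e6 * 0.147) = 1.6

1.6


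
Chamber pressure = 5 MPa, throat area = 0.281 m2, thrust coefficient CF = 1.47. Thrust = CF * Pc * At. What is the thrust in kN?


F = 1.47 * 5e6 * 0.281 = 2.0654e+06 N = 2065.4 kN

2065.4 kN


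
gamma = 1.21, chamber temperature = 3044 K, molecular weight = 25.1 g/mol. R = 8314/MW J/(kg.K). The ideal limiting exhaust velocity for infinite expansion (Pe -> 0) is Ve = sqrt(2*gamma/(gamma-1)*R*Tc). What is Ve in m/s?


R = 8314 / 25.1 = 331.24 J/(kg.K)
Ve = sqrt(2 * 1.21 / (1.21 - 1) * 331.24 * 3044) = 3409 m/s

3409 m/s


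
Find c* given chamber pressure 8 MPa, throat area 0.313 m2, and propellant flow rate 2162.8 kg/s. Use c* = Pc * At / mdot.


c* = 8e6 * 0.313 / 2162.8 = 1158 m/s

1158 m/s


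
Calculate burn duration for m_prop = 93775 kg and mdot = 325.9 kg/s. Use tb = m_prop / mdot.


tb = 93775 / 325.9 = 287.7 s

287.7 s


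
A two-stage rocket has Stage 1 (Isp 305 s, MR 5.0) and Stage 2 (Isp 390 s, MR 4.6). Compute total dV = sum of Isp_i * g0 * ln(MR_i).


dV1 = 305 * 9.81 * ln(5.0) = 4815.5 m/s
dV2 = 390 * 9.81 * ln(4.6) = 5838.5 m/s
Total dV = 4815.5 + 5838.5 = 10654.0 m/s ~ 10654 m/s

10654 m/s


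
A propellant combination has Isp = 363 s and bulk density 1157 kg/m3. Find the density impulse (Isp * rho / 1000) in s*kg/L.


rho*Isp = 363 * 1157 / 1000 = 420 s*kg/L

420 s*kg/L


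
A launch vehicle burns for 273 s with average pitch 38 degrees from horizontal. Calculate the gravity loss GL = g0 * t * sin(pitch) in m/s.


GL = 9.81 * 273 * sin(38 deg) = 1649 m/s

1649 m/s


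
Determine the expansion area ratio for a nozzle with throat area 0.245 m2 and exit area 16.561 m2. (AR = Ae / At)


AR = 16.561 / 0.245 = 67.6

67.6


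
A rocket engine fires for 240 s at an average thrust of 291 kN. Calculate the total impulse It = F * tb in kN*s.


It = 291 * 240 = 69840 kN*s

69840 kN*s


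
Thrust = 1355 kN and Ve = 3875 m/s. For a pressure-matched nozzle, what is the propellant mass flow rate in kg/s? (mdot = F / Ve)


mdot = F / Ve = 1355000 / 3875 = 349.7 kg/s

349.7 kg/s


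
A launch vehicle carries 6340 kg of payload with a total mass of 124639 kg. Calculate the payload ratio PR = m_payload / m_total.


PR = 6340 / 124639 = 0.0509

0.0509


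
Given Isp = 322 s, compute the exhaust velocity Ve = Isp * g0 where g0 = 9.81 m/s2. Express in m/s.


Ve = Isp * g0 = 322 * 9.81 = 3158.8 m/s

3158.8 m/s


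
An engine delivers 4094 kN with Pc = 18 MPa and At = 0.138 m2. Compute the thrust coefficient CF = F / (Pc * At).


CF = 4094000 / (18e6 * 0.138) = 1.65

1.65


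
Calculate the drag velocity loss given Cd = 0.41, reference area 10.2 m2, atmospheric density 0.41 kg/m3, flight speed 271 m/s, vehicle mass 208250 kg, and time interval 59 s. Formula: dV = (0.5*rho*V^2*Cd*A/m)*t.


D = 0.5 * 0.41 * 271^2 * 0.41 * 10.2 = 62961.7 N
a = 62961.7 / 208250 = 0.3023 m/s2
dV = 0.3023 * 59 = 17.8 m/s

17.8 m/s


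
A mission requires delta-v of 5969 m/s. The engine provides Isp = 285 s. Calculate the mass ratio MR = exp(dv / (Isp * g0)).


Ve = 285 * 9.81 = 2795.85 m/s
MR = exp(5969 / 2795.85) = 8.457

8.457


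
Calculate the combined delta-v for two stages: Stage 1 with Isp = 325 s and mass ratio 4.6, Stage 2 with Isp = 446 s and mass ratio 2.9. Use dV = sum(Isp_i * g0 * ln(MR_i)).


dV1 = 325 * 9.81 * ln(4.6) = 4865.4 m/s
dV2 = 446 * 9.81 * ln(2.9) = 4658.4 m/s
Total dV = 4865.4 + 4658.4 = 9523.8 m/s ~ 9524 m/s

9524 m/s


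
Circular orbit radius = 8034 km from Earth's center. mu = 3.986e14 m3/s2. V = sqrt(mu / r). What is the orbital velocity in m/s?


V = sqrt(3.986e14 / 8034000) = 7044 m/s

7044 m/s


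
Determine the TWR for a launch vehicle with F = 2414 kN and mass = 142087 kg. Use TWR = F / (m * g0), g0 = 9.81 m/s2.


TWR = 2414000 / (142087 * 9.81) = 1.73

1.73


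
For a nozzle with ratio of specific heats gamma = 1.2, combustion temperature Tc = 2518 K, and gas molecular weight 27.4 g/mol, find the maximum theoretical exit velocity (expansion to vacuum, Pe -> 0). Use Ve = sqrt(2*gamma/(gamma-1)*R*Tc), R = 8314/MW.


R = 8314 / 27.4 = 303.43 J/(kg.K)
Ve = sqrt(2 * 1.2 / (1.2 - 1) * 303.43 * 2518) = 3028 m/s

3028 m/s


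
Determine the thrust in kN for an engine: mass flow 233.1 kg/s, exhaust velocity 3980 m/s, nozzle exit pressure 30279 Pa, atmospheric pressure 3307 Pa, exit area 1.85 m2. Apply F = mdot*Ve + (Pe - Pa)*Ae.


F = 233.1 * 3980 + (30279 - 3307) * 1.85 = 977636.0 N = 977.6 kN

977.6 kN


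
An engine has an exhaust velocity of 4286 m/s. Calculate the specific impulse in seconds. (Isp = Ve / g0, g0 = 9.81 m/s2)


Isp = Ve / g0 = 4286 / 9.81 = 436.9 s

436.9 s


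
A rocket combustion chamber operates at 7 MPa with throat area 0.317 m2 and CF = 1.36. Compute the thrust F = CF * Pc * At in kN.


F = 1.36 * 7e6 * 0.317 = 3.0178e+06 N = 3017.8 kN

3017.8 kN


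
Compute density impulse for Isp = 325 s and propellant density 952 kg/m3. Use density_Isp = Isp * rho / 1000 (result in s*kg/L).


rho*Isp = 325 * 952 / 1000 = 309 s*kg/L

309 s*kg/L


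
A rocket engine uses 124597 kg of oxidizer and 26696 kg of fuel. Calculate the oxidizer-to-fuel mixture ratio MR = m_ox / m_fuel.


MR = 124597 / 26696 = 4.67

4.67


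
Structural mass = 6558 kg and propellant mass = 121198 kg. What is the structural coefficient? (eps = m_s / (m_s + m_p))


eps = 6558 / (6558 + 121198) = 0.0513

0.0513


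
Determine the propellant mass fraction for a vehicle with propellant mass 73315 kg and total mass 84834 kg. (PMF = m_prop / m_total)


PMF = 73315 / 84834 = 0.864

0.864


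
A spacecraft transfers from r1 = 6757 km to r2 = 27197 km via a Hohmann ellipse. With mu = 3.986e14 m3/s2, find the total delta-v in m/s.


V1 = sqrt(mu/r1) = 7680.54 m/s
dV1 = V1*(sqrt(2*r2/(r1+r2)) - 1) = 2040.7 m/s
V2 = sqrt(mu/r2) = 3828.32 m/s
dV2 = V2*(1 - sqrt(2*r1/(r1+r2))) = 1413.11 m/s
Total dV = 3454 m/s

3454 m/s


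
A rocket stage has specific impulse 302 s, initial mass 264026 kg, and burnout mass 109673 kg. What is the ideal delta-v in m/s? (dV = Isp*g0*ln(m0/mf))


Ve = 302 * 9.81 = 2962.62 m/s
dV = 2962.62 * ln(264026/109673) = 2603 m/s

2603 m/s


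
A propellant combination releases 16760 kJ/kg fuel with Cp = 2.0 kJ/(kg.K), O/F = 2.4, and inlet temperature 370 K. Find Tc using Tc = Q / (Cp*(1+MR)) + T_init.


Tc = 16760 / (2.0 * (1 + 2.4)) + 370 = 2835 K

2835 K


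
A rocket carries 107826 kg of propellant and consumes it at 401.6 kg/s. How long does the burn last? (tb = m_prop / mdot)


tb = 107826 / 401.6 = 268.5 s

268.5 s


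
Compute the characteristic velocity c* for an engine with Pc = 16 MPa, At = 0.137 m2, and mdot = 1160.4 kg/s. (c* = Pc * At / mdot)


c* = 16e6 * 0.137 / 1160.4 = 1889 m/s

1889 m/s


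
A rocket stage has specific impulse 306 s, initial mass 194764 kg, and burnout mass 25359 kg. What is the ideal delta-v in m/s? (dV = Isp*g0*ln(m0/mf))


Ve = 306 * 9.81 = 3001.86 m/s
dV = 3001.86 * ln(194764/25359) = 6120 m/s

6120 m/s


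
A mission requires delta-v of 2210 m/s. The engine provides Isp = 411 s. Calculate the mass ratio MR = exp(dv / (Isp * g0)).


Ve = 411 * 9.81 = 4031.91 m/s
MR = exp(2210 / 4031.91) = 1.73

1.73


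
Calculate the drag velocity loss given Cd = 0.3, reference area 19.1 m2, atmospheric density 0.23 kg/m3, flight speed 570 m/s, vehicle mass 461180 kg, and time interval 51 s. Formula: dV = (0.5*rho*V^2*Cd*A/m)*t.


D = 0.5 * 0.23 * 570^2 * 0.3 * 19.1 = 214092.86 N
a = 214092.86 / 461180 = 0.4642 m/s2
dV = 0.4642 * 51 = 23.7 m/s

23.7 m/s


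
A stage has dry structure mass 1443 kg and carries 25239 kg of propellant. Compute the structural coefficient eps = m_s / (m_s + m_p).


eps = 1443 / (1443 + 25239) = 0.0541

0.0541


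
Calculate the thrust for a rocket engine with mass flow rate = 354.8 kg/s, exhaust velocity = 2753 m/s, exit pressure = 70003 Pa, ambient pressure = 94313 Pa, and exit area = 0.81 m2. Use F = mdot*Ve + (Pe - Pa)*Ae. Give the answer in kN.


F = 354.8 * 2753 + (70003 - 94313) * 0.81 = 957073.0 N = 957.1 kN

957.1 kN


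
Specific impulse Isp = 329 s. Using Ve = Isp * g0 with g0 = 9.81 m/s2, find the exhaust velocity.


Ve = Isp * g0 = 329 * 9.81 = 3227.5 m/s

3227.5 m/s


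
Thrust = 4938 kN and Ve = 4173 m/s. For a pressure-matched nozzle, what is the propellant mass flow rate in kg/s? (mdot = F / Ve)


mdot = F / Ve = 4938000 / 4173 = 1183.3 kg/s

1183.3 kg/s


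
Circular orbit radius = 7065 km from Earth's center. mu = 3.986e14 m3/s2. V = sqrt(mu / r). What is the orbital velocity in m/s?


V = sqrt(3.986e14 / 7065000) = 7511 m/s

7511 m/s


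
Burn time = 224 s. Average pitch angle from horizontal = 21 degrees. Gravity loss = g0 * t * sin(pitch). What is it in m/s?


GL = 9.81 * 224 * sin(21 deg) = 787 m/s

787 m/s


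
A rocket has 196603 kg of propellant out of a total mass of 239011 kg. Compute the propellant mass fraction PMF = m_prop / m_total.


PMF = 196603 / 239011 = 0.823

0.823


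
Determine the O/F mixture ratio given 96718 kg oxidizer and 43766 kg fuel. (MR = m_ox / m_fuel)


MR = 96718 / 43766 = 2.21

2.21


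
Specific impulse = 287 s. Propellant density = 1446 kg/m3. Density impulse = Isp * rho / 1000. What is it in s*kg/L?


rho*Isp = 287 * 1446 / 1000 = 415 s*kg/L

415 s*kg/L


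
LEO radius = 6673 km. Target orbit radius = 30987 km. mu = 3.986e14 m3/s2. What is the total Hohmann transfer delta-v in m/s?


V1 = sqrt(mu/r1) = 7728.73 m/s
dV1 = V1*(sqrt(2*r2/(r1+r2)) - 1) = 2185.81 m/s
V2 = sqrt(mu/r2) = 3586.57 m/s
dV2 = V2*(1 - sqrt(2*r1/(r1+r2))) = 1451.49 m/s
Total dV = 3637 m/s

3637 m/s


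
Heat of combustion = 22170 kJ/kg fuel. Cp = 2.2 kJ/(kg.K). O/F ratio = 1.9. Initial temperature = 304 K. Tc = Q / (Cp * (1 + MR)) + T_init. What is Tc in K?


Tc = 22170 / (2.2 * (1 + 1.9)) + 304 = 3779 K

3779 K


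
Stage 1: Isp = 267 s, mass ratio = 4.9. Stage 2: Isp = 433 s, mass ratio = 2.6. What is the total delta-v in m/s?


dV1 = 267 * 9.81 * ln(4.9) = 4162.6 m/s
dV2 = 433 * 9.81 * ln(2.6) = 4058.8 m/s
Total dV = 4162.6 + 4058.8 = 8221.4 m/s ~ 8221 m/s

8221 m/s


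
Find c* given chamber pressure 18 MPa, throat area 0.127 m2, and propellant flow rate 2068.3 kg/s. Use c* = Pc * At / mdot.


c* = 18e6 * 0.127 / 2068.3 = 1105 m/s

1105 m/s


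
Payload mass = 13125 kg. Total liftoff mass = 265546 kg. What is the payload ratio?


PR = 13125 / 265546 = 0.0494

0.0494


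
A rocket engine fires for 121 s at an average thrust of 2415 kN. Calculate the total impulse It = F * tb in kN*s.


It = 2415 * 121 = 292215 kN*s

292215 kN*s


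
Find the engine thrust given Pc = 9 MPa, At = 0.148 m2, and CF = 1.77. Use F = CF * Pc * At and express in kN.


F = 1.77 * 9e6 * 0.148 = 2.3576e+06 N = 2357.6 kN

2357.6 kN


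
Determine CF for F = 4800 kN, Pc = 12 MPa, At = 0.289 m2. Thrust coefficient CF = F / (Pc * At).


CF = 4800000 / (12e6 * 0.289) = 1.38

1.38


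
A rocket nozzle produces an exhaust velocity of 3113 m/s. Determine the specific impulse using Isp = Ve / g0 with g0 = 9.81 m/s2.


Isp = Ve / g0 = 3113 / 9.81 = 317.3 s

317.3 s


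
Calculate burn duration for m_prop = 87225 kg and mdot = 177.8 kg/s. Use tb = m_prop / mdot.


tb = 87225 / 177.8 = 490.6 s

490.6 s


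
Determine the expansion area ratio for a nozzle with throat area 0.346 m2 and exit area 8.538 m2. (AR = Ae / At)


AR = 8.538 / 0.346 = 24.7

24.7


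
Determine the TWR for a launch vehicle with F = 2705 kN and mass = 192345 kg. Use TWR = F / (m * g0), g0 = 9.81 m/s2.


TWR = 2705000 / (192345 * 9.81) = 1.43

1.43


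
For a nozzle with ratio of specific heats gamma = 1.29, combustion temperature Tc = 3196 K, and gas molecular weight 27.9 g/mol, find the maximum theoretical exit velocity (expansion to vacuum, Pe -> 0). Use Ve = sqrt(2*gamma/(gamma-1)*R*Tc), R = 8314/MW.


R = 8314 / 27.9 = 297.99 J/(kg.K)
Ve = sqrt(2 * 1.29 / (1.29 - 1) * 297.99 * 3196) = 2911 m/s

2911 m/s


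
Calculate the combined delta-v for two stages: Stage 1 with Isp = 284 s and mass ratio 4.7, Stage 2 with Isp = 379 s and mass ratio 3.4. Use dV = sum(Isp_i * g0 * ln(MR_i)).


dV1 = 284 * 9.81 * ln(4.7) = 4311.6 m/s
dV2 = 379 * 9.81 * ln(3.4) = 4550.0 m/s
Total dV = 4311.6 + 4550.0 = 8861.6 m/s ~ 8862 m/s

8862 m/s


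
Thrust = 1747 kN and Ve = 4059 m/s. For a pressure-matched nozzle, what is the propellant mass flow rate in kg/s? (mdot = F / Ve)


mdot = F / Ve = 1747000 / 4059 = 430.4 kg/s

430.4 kg/s


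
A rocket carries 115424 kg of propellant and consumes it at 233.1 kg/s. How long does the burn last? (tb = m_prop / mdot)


tb = 115424 / 233.1 = 495.2 s

495.2 s


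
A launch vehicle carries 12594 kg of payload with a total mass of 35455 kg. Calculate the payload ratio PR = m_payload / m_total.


PR = 12594 / 35455 = 0.3552

0.3552


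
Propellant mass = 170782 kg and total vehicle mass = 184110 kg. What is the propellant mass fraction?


PMF = 170782 / 184110 = 0.928

0.928


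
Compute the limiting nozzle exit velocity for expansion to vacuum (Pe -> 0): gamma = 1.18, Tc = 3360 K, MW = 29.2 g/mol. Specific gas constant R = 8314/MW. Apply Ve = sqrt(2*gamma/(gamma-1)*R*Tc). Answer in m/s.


R = 8314 / 29.2 = 284.73 J/(kg.K)
Ve = sqrt(2 * 1.18 / (1.18 - 1) * 284.73 * 3360) = 3542 m/s

3542 m/s


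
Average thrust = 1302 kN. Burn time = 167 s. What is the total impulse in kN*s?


It = 1302 * 167 = 217434 kN*s

217434 kN*s


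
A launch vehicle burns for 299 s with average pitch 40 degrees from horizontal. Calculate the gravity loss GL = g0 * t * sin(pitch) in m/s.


GL = 9.81 * 299 * sin(40 deg) = 1885 m/s

1885 m/s


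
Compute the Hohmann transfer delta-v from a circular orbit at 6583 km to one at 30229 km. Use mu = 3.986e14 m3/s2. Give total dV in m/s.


V1 = sqrt(mu/r1) = 7781.38 m/s
dV1 = V1*(sqrt(2*r2/(r1+r2)) - 1) = 2190.77 m/s
V2 = sqrt(mu/r2) = 3631.26 m/s
dV2 = V2*(1 - sqrt(2*r1/(r1+r2))) = 1459.61 m/s
Total dV = 3650 m/s

3650 m/s


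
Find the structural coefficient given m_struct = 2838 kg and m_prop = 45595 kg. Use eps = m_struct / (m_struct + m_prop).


eps = 2838 / (2838 + 45595) = 0.0586

0.0586


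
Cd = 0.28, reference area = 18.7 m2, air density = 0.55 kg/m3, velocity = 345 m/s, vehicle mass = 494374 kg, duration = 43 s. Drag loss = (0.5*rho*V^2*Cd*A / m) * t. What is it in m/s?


D = 0.5 * 0.55 * 345^2 * 0.28 * 18.7 = 171384.1 N
a = 171384.1 / 494374 = 0.3467 m/s2
dV = 0.3467 * 43 = 14.9 m/s

14.9 m/s


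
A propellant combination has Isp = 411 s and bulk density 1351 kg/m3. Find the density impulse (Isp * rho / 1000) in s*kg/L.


rho*Isp = 411 * 1351 / 1000 = 555 s*kg/L

555 s*kg/L


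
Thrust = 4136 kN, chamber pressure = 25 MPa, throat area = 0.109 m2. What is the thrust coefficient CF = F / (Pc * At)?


CF = 4136000 / (25e6 * 0.109) = 1.52

1.52


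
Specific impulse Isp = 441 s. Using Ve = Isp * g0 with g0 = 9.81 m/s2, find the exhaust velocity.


Ve = Isp * g0 = 441 * 9.81 = 4326.2 m/s

4326.2 m/s


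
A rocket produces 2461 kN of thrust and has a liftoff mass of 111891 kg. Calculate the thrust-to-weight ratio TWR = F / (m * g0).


TWR = 2461000 / (111891 * 9.81) = 2.24

2.24


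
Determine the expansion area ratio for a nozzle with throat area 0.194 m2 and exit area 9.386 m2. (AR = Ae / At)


AR = 9.386 / 0.194 = 48.4

48.4


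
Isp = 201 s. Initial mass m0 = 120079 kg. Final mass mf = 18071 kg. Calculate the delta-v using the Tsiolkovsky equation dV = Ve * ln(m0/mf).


Ve = 201 * 9.81 = 1971.81 m/s
dV = 1971.81 * ln(120079/18071) = 3734 m/s

3734 m/s
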